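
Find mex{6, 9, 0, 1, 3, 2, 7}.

The values 0, 1, 2, 3 are all present; 4 is the first non-negative integer missing from the set.

4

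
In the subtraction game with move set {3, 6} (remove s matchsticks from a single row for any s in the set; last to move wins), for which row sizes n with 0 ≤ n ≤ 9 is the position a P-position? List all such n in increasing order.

0, 1, 2, 9

Grundy values for subtraction set {3, 6}:
g(0) = mex{} = 0
g(1) = mex{} = 0
g(2) = mex{} = 0
g(3) = mex{0} = 1
g(4) = mex{0} = 1
g(5) = mex{0} = 1
g(6) = mex{0,1} = 2
g(7) = mex{0,1} = 2
g(8) = mex{0,1} = 2
g(9) = mex{1,2} = 0
The P-positions (g = 0) in 0..9 are 0, 1, 2, 9.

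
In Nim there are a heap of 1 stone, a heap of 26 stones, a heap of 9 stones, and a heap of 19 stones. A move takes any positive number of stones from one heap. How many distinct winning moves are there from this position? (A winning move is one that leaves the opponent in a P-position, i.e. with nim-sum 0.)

3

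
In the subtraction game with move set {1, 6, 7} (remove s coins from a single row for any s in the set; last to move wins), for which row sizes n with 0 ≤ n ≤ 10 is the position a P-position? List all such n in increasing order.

0, 2, 4

Build the Grundy sequence with g(k) = mex{g(k−s) : s ∈ {1, 6, 7}, s ≤ k}:
g(0) = mex{} = 0
g(1) = mex{0} = 1
g(2) = mex{1} = 0
g(3) = mex{0} = 1
g(4) = mex{1} = 0
g(5) = mex{0} = 1
g(6) = mex{0,1} = 2
g(7) = mex{0,1,2} = 3
g(8) = mex{0,1,3} = 2
g(9) = mex{0,1,2} = 3
g(10) = mex{0,1,3} = 2
The P-positions (g = 0) in 0..10 are 0, 2, 4.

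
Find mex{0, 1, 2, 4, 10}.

The values 0, 1, 2 are all present; 3 is the first non-negative integer missing from the set.

3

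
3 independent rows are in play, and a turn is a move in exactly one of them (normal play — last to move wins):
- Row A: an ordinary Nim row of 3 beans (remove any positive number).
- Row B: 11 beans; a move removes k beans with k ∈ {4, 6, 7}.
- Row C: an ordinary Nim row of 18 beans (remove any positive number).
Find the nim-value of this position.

17

Row A is a plain Nim row of size 3, so its Grundy value is 3.
Grundy values for row B (subtraction set {4, 6, 7}):
g(0) = mex{} = 0
g(1) = mex{} = 0
g(2) = mex{} = 0
g(3) = mex{} = 0
g(4) = mex{0} = 1
g(5) = mex{0} = 1
g(6) = mex{0} = 1
g(7) = mex{0} = 1
g(8) = mex{0,1} = 2
g(9) = mex{0,1} = 2
g(10) = mex{0,1} = 2
g(11) = mex{1} = 0
So g(11) = 0.
Row C is a plain Nim row of size 18, so its Grundy value is 18.
By the Sprague-Grundy theorem, the Grundy value of a sum of independent games is the XOR of the component values.
Combined value = 3 ⊕ 0 ⊕ 18 = 17.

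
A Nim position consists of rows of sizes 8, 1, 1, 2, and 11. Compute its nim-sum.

1

Bitwise XOR of the heap sizes:
  1000  (8)
  0001  (1)
  0001  (1)
  0010  (2)
  1011  (11)
  ----
  0001  (1)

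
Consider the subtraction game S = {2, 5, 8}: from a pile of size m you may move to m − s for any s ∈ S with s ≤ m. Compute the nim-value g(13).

1

Grundy values for subtraction set {2, 5, 8}:
k:     0  1  2  3  4  5  6  7  8  9 10 11 12 13
g(k):  0  0  1  1  0  2  1  0  2  1  0  0  1  1
So g(13) = 1.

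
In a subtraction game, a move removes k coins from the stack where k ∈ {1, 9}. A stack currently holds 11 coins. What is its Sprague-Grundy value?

Build the Grundy sequence with g(k) = mex{g(k−s) : s ∈ {1, 9}, s ≤ k}:
g(0) = mex{} = 0
g(1) = mex{0} = 1
g(2) = mex{1} = 0
g(3) = mex{0} = 1
g(4) = mex{1} = 0
g(5) = mex{0} = 1
g(6) = mex{1} = 0
g(7) = mex{0} = 1
g(8) = mex{1} = 0
g(9) = mex{0} = 1
g(10) = mex{1} = 0
g(11) = mex{0} = 1
So g(11) = 1.

1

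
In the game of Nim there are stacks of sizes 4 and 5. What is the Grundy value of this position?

1

Bitwise XOR of the heap sizes:
  100  (4)
  101  (5)
  ---
  001  (1)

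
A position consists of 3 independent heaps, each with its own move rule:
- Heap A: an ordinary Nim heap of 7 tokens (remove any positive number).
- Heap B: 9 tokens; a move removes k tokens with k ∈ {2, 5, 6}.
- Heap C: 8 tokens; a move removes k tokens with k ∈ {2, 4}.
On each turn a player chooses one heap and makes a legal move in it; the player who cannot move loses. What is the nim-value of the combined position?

4

Heap A is a plain Nim heap of size 7, so its Grundy value is 7.
Grundy values for heap B (subtraction set {2, 5, 6}):
k:     0  1  2  3  4  5  6  7  8  9
g(k):  0  0  1  1  0  2  1  3  0  2
So g(9) = 2.
For heap C, compute g(0), g(1), … with moves {2, 4}:
k:     0  1  2  3  4  5  6  7  8
g(k):  0  0  1  1  2  2  0  0  1
So g(8) = 1.
By the Sprague-Grundy theorem, the Grundy value of a sum of independent games is the XOR of the component values.
Combined value = 7 XOR 2 XOR 1 = 4.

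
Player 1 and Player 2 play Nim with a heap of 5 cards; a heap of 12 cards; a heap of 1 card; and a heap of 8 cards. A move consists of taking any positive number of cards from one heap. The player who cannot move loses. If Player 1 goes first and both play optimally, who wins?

Player 2 wins

Write each in binary and XOR column by column:
  0101  (5)
  1100  (12)
  0001  (1)
  1000  (8)
  ----
  0000  (0)
The nim-sum is 0, so this is a P-position: the player to move is in a losing position under optimal play; Player 1 is about to move from it and so loses — Player 2 wins.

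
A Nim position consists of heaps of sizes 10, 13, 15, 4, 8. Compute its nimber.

4

Write each in binary and XOR column by column:
  1010  (10)
  1101  (13)
  1111  (15)
  0100  (4)
  1000  (8)
  ----
  0100  (4)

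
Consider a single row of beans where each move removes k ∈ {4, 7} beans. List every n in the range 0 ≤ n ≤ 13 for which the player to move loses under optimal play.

0, 1, 2, 3, 11, 12, 13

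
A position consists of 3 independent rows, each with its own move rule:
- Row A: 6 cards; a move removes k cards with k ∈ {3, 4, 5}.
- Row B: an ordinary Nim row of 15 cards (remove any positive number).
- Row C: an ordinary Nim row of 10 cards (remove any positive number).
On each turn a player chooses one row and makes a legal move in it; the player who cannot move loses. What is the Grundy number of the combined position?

Grundy values for row A (subtraction set {3, 4, 5}):
g(0) = mex{} = 0
g(1) = mex{} = 0
g(2) = mex{} = 0
g(3) = mex{0} = 1
g(4) = mex{0} = 1
g(5) = mex{0} = 1
g(6) = mex{0,1} = 2
So g(6) = 2.
Row B is a plain Nim row of size 15, so its Grundy value is 15.
Row C is a plain Nim row of size 10, so its Grundy value is 10.
The value of a disjunctive sum is the nim-sum of the parts.
Combined value = 2 ⊕ 15 ⊕ 10 = 7.

7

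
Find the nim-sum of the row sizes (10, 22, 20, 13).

5

Nim-sum: 10 ⊕ 22 ⊕ 20 ⊕ 13 = 5.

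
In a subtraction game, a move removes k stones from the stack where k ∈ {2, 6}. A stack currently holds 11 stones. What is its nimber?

Build the Grundy sequence with g(k) = mex{g(k−s) : s ∈ {2, 6}, s ≤ k}:
g(0) = mex{} = 0
g(1) = mex{} = 0
g(2) = mex{0} = 1
g(3) = mex{0} = 1
g(4) = mex{1} = 0
g(5) = mex{1} = 0
g(6) = mex{0} = 1
g(7) = mex{0} = 1
g(8) = mex{1} = 0
g(9) = mex{1} = 0
g(10) = mex{0} = 1
g(11) = mex{0} = 1
So g(11) = 1.

1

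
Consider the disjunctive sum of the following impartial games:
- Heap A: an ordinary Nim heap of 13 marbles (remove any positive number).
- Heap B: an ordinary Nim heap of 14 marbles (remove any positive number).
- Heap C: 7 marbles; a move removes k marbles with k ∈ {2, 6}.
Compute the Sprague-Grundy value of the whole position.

Heap A is a plain Nim heap of size 13, so its Grundy value is 13.
Heap B is a plain Nim heap of size 14, so its Grundy value is 14.
For heap C, compute g(0), g(1), … with moves {2, 6}:
g(0) = mex{} = 0
g(1) = mex{} = 0
g(2) = mex{0} = 1
g(3) = mex{0} = 1
g(4) = mex{1} = 0
g(5) = mex{1} = 0
g(6) = mex{0} = 1
g(7) = mex{0} = 1
So g(7) = 1.
By the Sprague-Grundy theorem, the Grundy value of a sum of independent games is the XOR of the component values.
Combined value = 13 ⊕ 14 ⊕ 1 = 2.

2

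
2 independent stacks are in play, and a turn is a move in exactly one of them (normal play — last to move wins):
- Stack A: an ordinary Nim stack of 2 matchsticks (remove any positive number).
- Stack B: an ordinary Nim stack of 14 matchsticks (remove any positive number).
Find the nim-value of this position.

12

Stack A is a plain Nim stack of size 2, so its Grundy value is 2.
Stack B is a plain Nim stack of size 14, so its Grundy value is 14.
The value of a disjunctive sum is the nim-sum of the parts.
Combined value = 2 ⊕ 14 = 12.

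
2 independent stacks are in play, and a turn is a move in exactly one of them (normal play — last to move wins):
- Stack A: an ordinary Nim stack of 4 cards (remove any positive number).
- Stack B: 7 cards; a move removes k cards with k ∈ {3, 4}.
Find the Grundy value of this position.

Stack A is a plain Nim stack of size 4, so its Grundy value is 4.
Build the Grundy sequence for stack B with g(k) = mex{g(k−s) : s ∈ {3, 4}, s ≤ k}:
k:     0  1  2  3  4  5  6  7
g(k):  0  0  0  1  1  1  2  0
So g(7) = 0.
The value of a disjunctive sum is the nim-sum of the parts.
Combined value = 4 XOR 0 = 4.

4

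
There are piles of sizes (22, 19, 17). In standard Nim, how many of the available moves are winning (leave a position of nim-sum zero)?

Nim-sum: 22 XOR 19 XOR 17 = 20.
The overall nim-sum is X = 20. A pile of size p has a winning move iff p XOR X < p (reduce it to p XOR X).
  22: 22 XOR 20 = 2 < 22 — winning move (to 2).
  19: 19 XOR 20 = 7 < 19 — winning move (to 7).
  17: 17 XOR 20 = 5 < 17 — winning move (to 5).
That gives 3 winning moves.

3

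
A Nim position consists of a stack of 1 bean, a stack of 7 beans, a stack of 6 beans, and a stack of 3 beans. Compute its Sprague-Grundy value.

In binary:
  001  (1)
  111  (7)
  110  (6)
  011  (3)
  ---
  011  (3)

3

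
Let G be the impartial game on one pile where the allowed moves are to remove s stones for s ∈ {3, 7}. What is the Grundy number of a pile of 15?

Compute g(0), g(1), … for moves {3, 7}:
k:     0  1  2  3  4  5  6  7  8  9 10 11 12 13 14 15
g(k):  0  0  0  1  1  1  0  2  2  1  0  0  0  1  1  1
So g(15) = 1.

1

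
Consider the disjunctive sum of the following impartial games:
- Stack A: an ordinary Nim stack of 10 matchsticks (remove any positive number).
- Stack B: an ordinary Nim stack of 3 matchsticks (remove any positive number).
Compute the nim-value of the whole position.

Stack A is a plain Nim stack of size 10, so its Grundy value is 10.
Stack B is a plain Nim stack of size 3, so its Grundy value is 3.
The value of a disjunctive sum is the nim-sum of the parts.
Combined value = 10 XOR 3 = 9.

9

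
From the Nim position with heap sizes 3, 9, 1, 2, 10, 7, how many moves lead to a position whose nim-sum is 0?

1

Nim-sum: 3 XOR 9 XOR 1 XOR 2 XOR 10 XOR 7 = 4.
The overall nim-sum is X = 4. A heap of size p has a winning move iff p XOR X < p (reduce it to p XOR X).
  3: 3 XOR 4 = 7 ≥ 3 — no move.
  9: 9 XOR 4 = 13 ≥ 9 — no move.
  1: 1 XOR 4 = 5 ≥ 1 — no move.
  2: 2 XOR 4 = 6 ≥ 2 — no move.
  10: 10 XOR 4 = 14 ≥ 10 — no move.
  7: 7 XOR 4 = 3 < 7 — winning move (to 3).
That gives 1 winning move.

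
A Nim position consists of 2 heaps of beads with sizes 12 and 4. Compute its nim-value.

Bitwise XOR of the heap sizes:
  1100  (12)
  0100  (4)
  ----
  1000  (8)

8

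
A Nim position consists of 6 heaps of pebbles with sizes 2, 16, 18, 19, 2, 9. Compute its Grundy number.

24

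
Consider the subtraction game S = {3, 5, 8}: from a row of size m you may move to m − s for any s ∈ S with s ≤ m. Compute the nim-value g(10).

3

Compute g(0), g(1), … for moves {3, 5, 8}:
k:     0  1  2  3  4  5  6  7  8  9 10
g(k):  0  0  0  1  1  1  2  2  2  3  3
So g(10) = 3.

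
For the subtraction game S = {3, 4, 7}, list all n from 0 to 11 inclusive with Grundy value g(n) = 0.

0, 1, 2, 10, 11

Grundy values for subtraction set {3, 4, 7}:
g(0) = mex{} = 0
g(1) = mex{} = 0
g(2) = mex{} = 0
g(3) = mex{0} = 1
g(4) = mex{0} = 1
g(5) = mex{0} = 1
g(6) = mex{0,1} = 2
g(7) = mex{0,1} = 2
g(8) = mex{0,1} = 2
g(9) = mex{0,1,2} = 3
g(10) = mex{1,2} = 0
g(11) = mex{1,2} = 0
The P-positions (g = 0) in 0..11 are 0, 1, 2, 10, 11.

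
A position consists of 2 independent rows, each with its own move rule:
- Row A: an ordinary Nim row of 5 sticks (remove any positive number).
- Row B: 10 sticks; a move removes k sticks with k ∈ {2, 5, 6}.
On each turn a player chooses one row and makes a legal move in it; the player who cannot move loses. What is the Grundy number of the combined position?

4

Row A is a plain Nim row of size 5, so its Grundy value is 5.
Grundy values for row B (subtraction set {2, 5, 6}):
k:     0  1  2  3  4  5  6  7  8  9 10
g(k):  0  0  1  1  0  2  1  3  0  2  1
So g(10) = 1.
The value of a disjunctive sum is the nim-sum of the parts.
Combined value = 5 ⊕ 1 = 4.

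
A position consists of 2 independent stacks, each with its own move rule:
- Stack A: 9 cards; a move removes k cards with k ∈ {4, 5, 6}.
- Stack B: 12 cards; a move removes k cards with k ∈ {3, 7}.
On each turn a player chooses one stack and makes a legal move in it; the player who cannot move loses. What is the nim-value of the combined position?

For stack A, compute g(0), g(1), … with moves {4, 5, 6}:
g(0) = mex{} = 0
g(1) = mex{} = 0
g(2) = mex{} = 0
g(3) = mex{} = 0
g(4) = mex{0} = 1
g(5) = mex{0} = 1
g(6) = mex{0} = 1
g(7) = mex{0} = 1
g(8) = mex{0,1} = 2
g(9) = mex{0,1} = 2
So g(9) = 2.
For stack B, compute g(0), g(1), … with moves {3, 7}:
k:     0  1  2  3  4  5  6  7  8  9 10 11 12
g(k):  0  0  0  1  1  1  0  2  2  1  0  0  0
So g(12) = 0.
The value of a disjunctive sum is the nim-sum of the parts.
Combined value = 2 ⊕ 0 = 2.

2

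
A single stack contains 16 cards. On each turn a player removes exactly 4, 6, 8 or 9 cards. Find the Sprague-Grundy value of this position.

Compute g(0), g(1), … for moves {4, 6, 8, 9}:
k:     0  1  2  3  4  5  6  7  8  9 10 11 12 13 14 15 16
g(k):  0  0  0  0  1  1  1  1  2  2  2  2  3  0  0  0  0
So g(16) = 0.

0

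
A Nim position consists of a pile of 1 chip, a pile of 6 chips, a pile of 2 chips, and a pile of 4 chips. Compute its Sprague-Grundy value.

1

Bitwise XOR of the heap sizes:
  001  (1)
  110  (6)
  010  (2)
  100  (4)
  ---
  001  (1)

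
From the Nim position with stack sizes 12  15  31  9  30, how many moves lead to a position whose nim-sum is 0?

Nim-sum: 12 ⊕ 15 ⊕ 31 ⊕ 9 ⊕ 30 = 11.
The overall nim-sum is X = 11. A stack of size p has a winning move iff p XOR X < p (reduce it to p XOR X).
  12: 12 XOR 11 = 7 < 12 — winning move (to 7).
  15: 15 XOR 11 = 4 < 15 — winning move (to 4).
  31: 31 XOR 11 = 20 < 31 — winning move (to 20).
  9: 9 XOR 11 = 2 < 9 — winning move (to 2).
  30: 30 XOR 11 = 21 < 30 — winning move (to 21).
That gives 5 winning moves.

5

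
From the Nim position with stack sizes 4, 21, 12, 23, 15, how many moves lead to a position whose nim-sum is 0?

5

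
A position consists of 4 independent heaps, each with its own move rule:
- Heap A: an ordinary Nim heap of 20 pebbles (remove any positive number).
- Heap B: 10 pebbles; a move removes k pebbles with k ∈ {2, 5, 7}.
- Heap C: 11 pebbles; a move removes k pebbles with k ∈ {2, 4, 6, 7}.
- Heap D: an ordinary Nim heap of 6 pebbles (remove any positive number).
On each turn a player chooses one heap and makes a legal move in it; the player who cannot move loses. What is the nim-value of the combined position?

19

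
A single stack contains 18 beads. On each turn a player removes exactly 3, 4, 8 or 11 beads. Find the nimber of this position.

3

Grundy values for subtraction set {3, 4, 8, 11}:
k:     0  1  2  3  4  5  6  7  8  9 10 11 12 13 14 15 16 17 18
g(k):  0  0  0  1  1  1  2  0  2  3  1  3  4  2  0  2  0  1  3
So g(18) = 3.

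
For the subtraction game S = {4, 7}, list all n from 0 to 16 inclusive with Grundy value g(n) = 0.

Compute g(0), g(1), … for moves {4, 7}:
k:     0  1  2  3  4  5  6  7  8  9 10 11 12 13 14 15 16
g(k):  0  0  0  0  1  1  1  1  2  2  2  0  0  0  0  1  1
The P-positions (g = 0) in 0..16 are 0, 1, 2, 3, 11, 12, 13, 14.

0, 1, 2, 3, 11, 12, 13, 14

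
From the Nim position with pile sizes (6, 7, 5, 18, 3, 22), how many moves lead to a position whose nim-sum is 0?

Nim-sum: 6 ⊕ 7 ⊕ 5 ⊕ 18 ⊕ 3 ⊕ 22 = 3.
The overall nim-sum is X = 3. A pile of size p has a winning move iff p XOR X < p (reduce it to p XOR X).
  6: 6 XOR 3 = 5 < 6 — winning move (to 5).
  7: 7 XOR 3 = 4 < 7 — winning move (to 4).
  5: 5 XOR 3 = 6 ≥ 5 — no move.
  18: 18 XOR 3 = 17 < 18 — winning move (to 17).
  3: 3 XOR 3 = 0 < 3 — winning move (to 0).
  22: 22 XOR 3 = 21 < 22 — winning move (to 21).
That gives 5 winning moves.

5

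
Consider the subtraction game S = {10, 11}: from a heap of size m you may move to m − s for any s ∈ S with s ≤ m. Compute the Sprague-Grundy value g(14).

Compute g(0), g(1), … for moves {10, 11}:
k:     0  1  2  3  4  5  6  7  8  9 10 11 12 13 14
g(k):  0  0  0  0  0  0  0  0  0  0  1  1  1  1  1
So g(14) = 1.

1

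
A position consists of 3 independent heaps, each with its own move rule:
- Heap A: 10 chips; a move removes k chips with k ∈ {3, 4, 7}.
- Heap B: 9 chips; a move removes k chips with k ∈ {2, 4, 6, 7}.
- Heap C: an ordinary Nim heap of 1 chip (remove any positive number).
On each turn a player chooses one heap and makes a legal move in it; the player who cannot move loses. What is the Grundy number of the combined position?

For heap A, compute g(0), g(1), … with moves {3, 4, 7}:
k:     0  1  2  3  4  5  6  7  8  9 10
g(k):  0  0  0  1  1  1  2  2  2  3  0
So g(10) = 0.
Build the Grundy sequence for heap B with g(k) = mex{g(k−s) : s ∈ {2, 4, 6, 7}, s ≤ k}:
g(0) = mex{} = 0
g(1) = mex{} = 0
g(2) = mex{0} = 1
g(3) = mex{0} = 1
g(4) = mex{0,1} = 2
g(5) = mex{0,1} = 2
g(6) = mex{0,1,2} = 3
g(7) = mex{0,1,2} = 3
g(8) = mex{0,1,2,3} = 4
g(9) = mex{1,2,3} = 0
So g(9) = 0.
Heap C is a plain Nim heap of size 1, so its Grundy value is 1.
By the Sprague-Grundy theorem, the Grundy value of a sum of independent games is the XOR of the component values.
Combined value = 0 ⊕ 0 ⊕ 1 = 1.

1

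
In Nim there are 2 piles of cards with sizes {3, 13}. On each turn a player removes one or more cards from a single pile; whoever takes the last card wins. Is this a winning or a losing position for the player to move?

Write each in binary and XOR column by column:
  0011  (3)
  1101  (13)
  ----
  1110  (14)
The nim-sum is 14 ≠ 0, so this is an N-position: the player to move can win.

Winning position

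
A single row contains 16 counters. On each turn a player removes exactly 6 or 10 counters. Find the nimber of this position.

0

Compute g(0), g(1), … for moves {6, 10}:
k:     0  1  2  3  4  5  6  7  8  9 10 11 12 13 14 15 16
g(k):  0  0  0  0  0  0  1  1  1  1  1  1  2  2  2  2  0
So g(16) = 0.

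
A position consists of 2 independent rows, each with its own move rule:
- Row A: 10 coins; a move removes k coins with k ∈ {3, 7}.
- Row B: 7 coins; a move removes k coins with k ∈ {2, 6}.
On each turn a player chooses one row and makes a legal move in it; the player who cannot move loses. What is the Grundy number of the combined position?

1

Grundy values for row A (subtraction set {3, 7}):
k:     0  1  2  3  4  5  6  7  8  9 10
g(k):  0  0  0  1  1  1  0  2  2  1  0
So g(10) = 0.
Build the Grundy sequence for row B with g(k) = mex{g(k−s) : s ∈ {2, 6}, s ≤ k}:
g(0) = mex{} = 0
g(1) = mex{} = 0
g(2) = mex{0} = 1
g(3) = mex{0} = 1
g(4) = mex{1} = 0
g(5) = mex{1} = 0
g(6) = mex{0} = 1
g(7) = mex{0} = 1
So g(7) = 1.
By the Sprague-Grundy theorem, the Grundy value of a sum of independent games is the XOR of the component values.
Combined value = 0 ⊕ 1 = 1.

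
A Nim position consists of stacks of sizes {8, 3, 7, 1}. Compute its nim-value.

13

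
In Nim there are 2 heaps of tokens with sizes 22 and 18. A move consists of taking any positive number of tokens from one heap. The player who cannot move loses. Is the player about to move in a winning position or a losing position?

Nim-sum: 22 ^ 18 = 4.
The nim-sum is 4 ≠ 0, so this is an N-position: the player to move can win.

Winning position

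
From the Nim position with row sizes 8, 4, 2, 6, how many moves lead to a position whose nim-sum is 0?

In binary:
  1000  (8)
  0100  (4)
  0010  (2)
  0110  (6)
  ----
  1000  (8)
The overall nim-sum is X = 8. A row of size p has a winning move iff p XOR X < p (reduce it to p XOR X).
  8: 8 XOR 8 = 0 < 8 — winning move (to 0).
  4: 4 XOR 8 = 12 ≥ 4 — no move.
  2: 2 XOR 8 = 10 ≥ 2 — no move.
  6: 6 XOR 8 = 14 ≥ 6 — no move.
That gives 1 winning move.

1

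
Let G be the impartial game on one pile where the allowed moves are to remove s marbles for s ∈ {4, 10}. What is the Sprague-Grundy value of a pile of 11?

Build the Grundy sequence with g(k) = mex{g(k−s) : s ∈ {4, 10}, s ≤ k}:
k:     0  1  2  3  4  5  6  7  8  9 10 11
g(k):  0  0  0  0  1  1  1  1  0  0  2  2
So g(11) = 2.

2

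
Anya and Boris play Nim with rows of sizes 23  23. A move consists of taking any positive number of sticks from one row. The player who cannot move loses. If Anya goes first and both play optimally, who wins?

Boris wins

Compute the nim-sum pairwise:
23 ⊕ 23 = 0
The nim-sum is 0, so this is a P-position: the player to move is in a losing position under optimal play; Anya is about to move from it and so loses — Boris wins.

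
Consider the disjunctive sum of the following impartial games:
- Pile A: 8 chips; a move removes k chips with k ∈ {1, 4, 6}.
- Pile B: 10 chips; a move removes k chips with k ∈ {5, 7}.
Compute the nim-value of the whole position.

3

For pile A, compute g(0), g(1), … with moves {1, 4, 6}:
g(0) = mex{} = 0
g(1) = mex{0} = 1
g(2) = mex{1} = 0
g(3) = mex{0} = 1
g(4) = mex{0,1} = 2
g(5) = mex{1,2} = 0
g(6) = mex{0} = 1
g(7) = mex{1} = 0
g(8) = mex{0,2} = 1
So g(8) = 1.
Build the Grundy sequence for pile B with g(k) = mex{g(k−s) : s ∈ {5, 7}, s ≤ k}:
g(0) = mex{} = 0
g(1) = mex{} = 0
g(2) = mex{} = 0
g(3) = mex{} = 0
g(4) = mex{} = 0
g(5) = mex{0} = 1
g(6) = mex{0} = 1
g(7) = mex{0} = 1
g(8) = mex{0} = 1
g(9) = mex{0} = 1
g(10) = mex{0,1} = 2
So g(10) = 2.
The value of a disjunctive sum is the nim-sum of the parts.
Combined value = 1 XOR 2 = 3.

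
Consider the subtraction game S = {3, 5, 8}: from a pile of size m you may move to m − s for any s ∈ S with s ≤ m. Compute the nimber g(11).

Build the Grundy sequence with g(k) = mex{g(k−s) : s ∈ {3, 5, 8}, s ≤ k}:
g(0) = mex{} = 0
g(1) = mex{} = 0
g(2) = mex{} = 0
g(3) = mex{0} = 1
g(4) = mex{0} = 1
g(5) = mex{0} = 1
g(6) = mex{0,1} = 2
g(7) = mex{0,1} = 2
g(8) = mex{0,1} = 2
g(9) = mex{0,1,2} = 3
g(10) = mex{0,1,2} = 3
g(11) = mex{1,2} = 0
So g(11) = 0.

0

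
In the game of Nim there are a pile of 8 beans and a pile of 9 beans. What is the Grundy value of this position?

In binary:
  1000  (8)
  1001  (9)
  ----
  0001  (1)

1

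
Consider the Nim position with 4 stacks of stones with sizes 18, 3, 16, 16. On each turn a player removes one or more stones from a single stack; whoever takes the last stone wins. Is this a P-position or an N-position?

N-position

In binary:
  10010  (18)
  00011  (3)
  10000  (16)
  10000  (16)
  -----
  10001  (17)
The nim-sum is 17 ≠ 0, so this is an N-position: the player to move can win.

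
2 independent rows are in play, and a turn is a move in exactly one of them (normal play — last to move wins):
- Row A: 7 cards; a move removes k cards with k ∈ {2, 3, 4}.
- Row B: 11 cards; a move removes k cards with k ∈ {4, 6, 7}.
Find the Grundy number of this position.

0

Grundy values for row A (subtraction set {2, 3, 4}):
g(0) = mex{} = 0
g(1) = mex{} = 0
g(2) = mex{0} = 1
g(3) = mex{0} = 1
g(4) = mex{0,1} = 2
g(5) = mex{0,1} = 2
g(6) = mex{1,2} = 0
g(7) = mex{1,2} = 0
So g(7) = 0.
Build the Grundy sequence for row B with g(k) = mex{g(k−s) : s ∈ {4, 6, 7}, s ≤ k}:
g(0) = mex{} = 0
g(1) = mex{} = 0
g(2) = mex{} = 0
g(3) = mex{} = 0
g(4) = mex{0} = 1
g(5) = mex{0} = 1
g(6) = mex{0} = 1
g(7) = mex{0} = 1
g(8) = mex{0,1} = 2
g(9) = mex{0,1} = 2
g(10) = mex{0,1} = 2
g(11) = mex{1} = 0
So g(11) = 0.
The value of a disjunctive sum is the nim-sum of the parts.
Combined value = 0 ⊕ 0 = 0.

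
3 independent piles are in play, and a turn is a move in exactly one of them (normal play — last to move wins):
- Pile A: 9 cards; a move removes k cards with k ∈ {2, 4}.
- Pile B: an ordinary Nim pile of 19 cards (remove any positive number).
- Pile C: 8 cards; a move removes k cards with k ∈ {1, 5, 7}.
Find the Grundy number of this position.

18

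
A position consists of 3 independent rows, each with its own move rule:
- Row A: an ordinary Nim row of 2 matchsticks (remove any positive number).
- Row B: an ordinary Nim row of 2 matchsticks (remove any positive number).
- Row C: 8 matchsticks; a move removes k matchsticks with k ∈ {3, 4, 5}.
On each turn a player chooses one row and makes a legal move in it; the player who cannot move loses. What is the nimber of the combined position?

Row A is a plain Nim row of size 2, so its Grundy value is 2.
Row B is a plain Nim row of size 2, so its Grundy value is 2.
For row C, compute g(0), g(1), … with moves {3, 4, 5}:
g(0) = mex{} = 0
g(1) = mex{} = 0
g(2) = mex{} = 0
g(3) = mex{0} = 1
g(4) = mex{0} = 1
g(5) = mex{0} = 1
g(6) = mex{0,1} = 2
g(7) = mex{0,1} = 2
g(8) = mex{1} = 0
So g(8) = 0.
By the Sprague-Grundy theorem, the Grundy value of a sum of independent games is the XOR of the component values.
Combined value = 2 ⊕ 2 ⊕ 0 = 0.

0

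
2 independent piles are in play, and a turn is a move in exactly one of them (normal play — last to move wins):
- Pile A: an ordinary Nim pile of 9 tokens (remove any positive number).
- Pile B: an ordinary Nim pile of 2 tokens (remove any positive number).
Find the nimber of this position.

Pile A is a plain Nim pile of size 9, so its Grundy value is 9.
Pile B is a plain Nim pile of size 2, so its Grundy value is 2.
The value of a disjunctive sum is the nim-sum of the parts.
Combined value = 9 ⊕ 2 = 11.

11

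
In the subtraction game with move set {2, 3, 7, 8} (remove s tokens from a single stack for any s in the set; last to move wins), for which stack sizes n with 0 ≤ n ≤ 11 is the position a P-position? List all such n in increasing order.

0, 1, 5, 6, 10, 11

Compute g(0), g(1), … for moves {2, 3, 7, 8}:
g(0) = mex{} = 0
g(1) = mex{} = 0
g(2) = mex{0} = 1
g(3) = mex{0} = 1
g(4) = mex{0,1} = 2
g(5) = mex{1} = 0
g(6) = mex{1,2} = 0
g(7) = mex{0,2} = 1
g(8) = mex{0} = 1
g(9) = mex{0,1} = 2
g(10) = mex{1} = 0
g(11) = mex{1,2} = 0
The P-positions (g = 0) in 0..11 are 0, 1, 5, 6, 10, 11.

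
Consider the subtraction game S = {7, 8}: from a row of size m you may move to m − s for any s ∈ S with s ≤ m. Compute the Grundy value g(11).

Grundy values for subtraction set {7, 8}:
k:     0  1  2  3  4  5  6  7  8  9 10 11
g(k):  0  0  0  0  0  0  0  1  1  1  1  1
So g(11) = 1.

1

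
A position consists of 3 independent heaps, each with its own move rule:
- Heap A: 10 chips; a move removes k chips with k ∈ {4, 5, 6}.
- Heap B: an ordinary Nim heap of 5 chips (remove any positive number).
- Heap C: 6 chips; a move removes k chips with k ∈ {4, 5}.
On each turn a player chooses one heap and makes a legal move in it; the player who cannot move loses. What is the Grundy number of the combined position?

Build the Grundy sequence for heap A with g(k) = mex{g(k−s) : s ∈ {4, 5, 6}, s ≤ k}:
g(0) = mex{} = 0
g(1) = mex{} = 0
g(2) = mex{} = 0
g(3) = mex{} = 0
g(4) = mex{0} = 1
g(5) = mex{0} = 1
g(6) = mex{0} = 1
g(7) = mex{0} = 1
g(8) = mex{0,1} = 2
g(9) = mex{0,1} = 2
g(10) = mex{1} = 0
So g(10) = 0.
Heap B is a plain Nim heap of size 5, so its Grundy value is 5.
Build the Grundy sequence for heap C with g(k) = mex{g(k−s) : s ∈ {4, 5}, s ≤ k}:
k:     0  1  2  3  4  5  6
g(k):  0  0  0  0  1  1  1
So g(6) = 1.
By the Sprague-Grundy theorem, the Grundy value of a sum of independent games is the XOR of the component values.
Combined value = 0 XOR 5 XOR 1 = 4.

4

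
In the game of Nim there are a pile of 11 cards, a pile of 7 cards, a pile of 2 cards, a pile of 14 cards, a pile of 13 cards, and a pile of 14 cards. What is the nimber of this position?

3

Nim-sum: 11 XOR 7 XOR 2 XOR 14 XOR 13 XOR 14 = 3.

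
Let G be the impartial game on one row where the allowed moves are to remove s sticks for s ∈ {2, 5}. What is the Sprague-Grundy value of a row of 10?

Build the Grundy sequence with g(k) = mex{g(k−s) : s ∈ {2, 5}, s ≤ k}:
k:     0  1  2  3  4  5  6  7  8  9 10
g(k):  0  0  1  1  0  2  1  0  0  1  1
So g(10) = 1.

1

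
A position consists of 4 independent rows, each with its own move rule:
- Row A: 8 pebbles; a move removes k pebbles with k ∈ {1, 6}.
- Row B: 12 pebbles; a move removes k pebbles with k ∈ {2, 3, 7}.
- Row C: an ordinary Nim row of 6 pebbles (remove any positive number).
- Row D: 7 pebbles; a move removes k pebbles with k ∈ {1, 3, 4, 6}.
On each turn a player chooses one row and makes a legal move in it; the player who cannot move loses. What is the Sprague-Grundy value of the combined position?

6

Build the Grundy sequence for row A with g(k) = mex{g(k−s) : s ∈ {1, 6}, s ≤ k}:
k:     0  1  2  3  4  5  6  7  8
g(k):  0  1  0  1  0  1  2  0  1
So g(8) = 1.
Grundy values for row B (subtraction set {2, 3, 7}):
g(0) = mex{} = 0
g(1) = mex{} = 0
g(2) = mex{0} = 1
g(3) = mex{0} = 1
g(4) = mex{0,1} = 2
g(5) = mex{1} = 0
g(6) = mex{1,2} = 0
g(7) = mex{0,2} = 1
g(8) = mex{0} = 1
g(9) = mex{0,1} = 2
g(10) = mex{1} = 0
g(11) = mex{1,2} = 0
g(12) = mex{0,2} = 1
So g(12) = 1.
Row C is a plain Nim row of size 6, so its Grundy value is 6.
Grundy values for row D (subtraction set {1, 3, 4, 6}):
g(0) = mex{} = 0
g(1) = mex{0} = 1
g(2) = mex{1} = 0
g(3) = mex{0} = 1
g(4) = mex{0,1} = 2
g(5) = mex{0,1,2} = 3
g(6) = mex{0,1,3} = 2
g(7) = mex{1,2} = 0
So g(7) = 0.
The value of a disjunctive sum is the nim-sum of the parts.
Combined value = 1 XOR 1 XOR 6 XOR 0 = 6.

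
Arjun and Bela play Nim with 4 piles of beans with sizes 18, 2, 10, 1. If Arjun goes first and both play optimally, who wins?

Arjun wins

Compute the nim-sum pairwise:
18 ^ 2 = 16
16 ^ 10 = 26
26 ^ 1 = 27
The nim-sum is 27 ≠ 0, so this is an N-position: the player to move can win; Arjun has a winning move.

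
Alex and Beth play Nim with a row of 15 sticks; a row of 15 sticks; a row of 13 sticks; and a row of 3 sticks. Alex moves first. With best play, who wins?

Compute the nim-sum pairwise:
15 ^ 15 = 0
0 ^ 13 = 13
13 ^ 3 = 14
The nim-sum is 14 ≠ 0, so this is an N-position: the player to move can win; Alex has a winning move.

Alex wins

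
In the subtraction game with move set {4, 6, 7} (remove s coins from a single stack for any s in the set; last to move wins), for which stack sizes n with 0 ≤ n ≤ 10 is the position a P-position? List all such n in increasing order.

0, 1, 2, 3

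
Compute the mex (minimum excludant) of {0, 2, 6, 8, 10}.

1

0 is in the set but 1 is not, so the mex is 1.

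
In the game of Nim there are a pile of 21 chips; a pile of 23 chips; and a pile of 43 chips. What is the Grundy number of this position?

Compute the nim-sum pairwise:
21 ⊕ 23 = 2
2 ⊕ 43 = 41

41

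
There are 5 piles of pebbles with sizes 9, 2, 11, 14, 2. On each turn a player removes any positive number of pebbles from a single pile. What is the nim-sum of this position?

Write each in binary and XOR column by column:
  1001  (9)
  0010  (2)
  1011  (11)
  1110  (14)
  0010  (2)
  ----
  1100  (12)

12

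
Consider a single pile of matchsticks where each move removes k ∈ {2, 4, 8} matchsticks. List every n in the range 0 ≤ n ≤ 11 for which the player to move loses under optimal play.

0, 1, 6, 7

Grundy values for subtraction set {2, 4, 8}:
g(0) = mex{} = 0
g(1) = mex{} = 0
g(2) = mex{0} = 1
g(3) = mex{0} = 1
g(4) = mex{0,1} = 2
g(5) = mex{0,1} = 2
g(6) = mex{1,2} = 0
g(7) = mex{1,2} = 0
g(8) = mex{0,2} = 1
g(9) = mex{0,2} = 1
g(10) = mex{0,1} = 2
g(11) = mex{0,1} = 2
The P-positions (g = 0) in 0..11 are 0, 1, 6, 7.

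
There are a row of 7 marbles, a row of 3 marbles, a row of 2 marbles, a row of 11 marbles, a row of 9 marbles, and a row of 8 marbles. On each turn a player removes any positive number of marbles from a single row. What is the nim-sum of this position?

12

Compute the nim-sum pairwise:
7 XOR 3 = 4
4 XOR 2 = 6
6 XOR 11 = 13
13 XOR 9 = 4
4 XOR 8 = 12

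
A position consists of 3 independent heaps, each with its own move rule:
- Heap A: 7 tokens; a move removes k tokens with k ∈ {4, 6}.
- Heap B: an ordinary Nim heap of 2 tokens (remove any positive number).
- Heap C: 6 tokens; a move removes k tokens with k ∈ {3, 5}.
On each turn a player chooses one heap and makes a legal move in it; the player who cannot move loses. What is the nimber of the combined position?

Build the Grundy sequence for heap A with g(k) = mex{g(k−s) : s ∈ {4, 6}, s ≤ k}:
k:     0  1  2  3  4  5  6  7
g(k):  0  0  0  0  1  1  1  1
So g(7) = 1.
Heap B is a plain Nim heap of size 2, so its Grundy value is 2.
For heap C, compute g(0), g(1), … with moves {3, 5}:
g(0) = mex{} = 0
g(1) = mex{} = 0
g(2) = mex{} = 0
g(3) = mex{0} = 1
g(4) = mex{0} = 1
g(5) = mex{0} = 1
g(6) = mex{0,1} = 2
So g(6) = 2.
The value of a disjunctive sum is the nim-sum of the parts.
Combined value = 1 ⊕ 2 ⊕ 2 = 1.

1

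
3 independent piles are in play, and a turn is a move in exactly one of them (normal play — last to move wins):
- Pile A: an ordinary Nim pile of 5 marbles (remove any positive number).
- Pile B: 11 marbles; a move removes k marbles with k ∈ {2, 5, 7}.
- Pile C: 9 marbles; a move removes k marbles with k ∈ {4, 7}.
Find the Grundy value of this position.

Pile A is a plain Nim pile of size 5, so its Grundy value is 5.
Build the Grundy sequence for pile B with g(k) = mex{g(k−s) : s ∈ {2, 5, 7}, s ≤ k}:
g(0) = mex{} = 0
g(1) = mex{} = 0
g(2) = mex{0} = 1
g(3) = mex{0} = 1
g(4) = mex{1} = 0
g(5) = mex{0,1} = 2
g(6) = mex{0} = 1
g(7) = mex{0,1,2} = 3
g(8) = mex{0,1} = 2
g(9) = mex{0,1,3} = 2
g(10) = mex{1,2} = 0
g(11) = mex{0,1,2} = 3
So g(11) = 3.
Build the Grundy sequence for pile C with g(k) = mex{g(k−s) : s ∈ {4, 7}, s ≤ k}:
g(0) = mex{} = 0
g(1) = mex{} = 0
g(2) = mex{} = 0
g(3) = mex{} = 0
g(4) = mex{0} = 1
g(5) = mex{0} = 1
g(6) = mex{0} = 1
g(7) = mex{0} = 1
g(8) = mex{0,1} = 2
g(9) = mex{0,1} = 2
So g(9) = 2.
By the Sprague-Grundy theorem, the Grundy value of a sum of independent games is the XOR of the component values.
Combined value = 5 ⊕ 3 ⊕ 2 = 4.

4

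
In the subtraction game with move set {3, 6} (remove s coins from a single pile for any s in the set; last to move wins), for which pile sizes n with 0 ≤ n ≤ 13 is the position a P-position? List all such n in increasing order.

0, 1, 2, 9, 10, 11

Compute g(0), g(1), … for moves {3, 6}:
g(0) = mex{} = 0
g(1) = mex{} = 0
g(2) = mex{} = 0
g(3) = mex{0} = 1
g(4) = mex{0} = 1
g(5) = mex{0} = 1
g(6) = mex{0,1} = 2
g(7) = mex{0,1} = 2
g(8) = mex{0,1} = 2
g(9) = mex{1,2} = 0
g(10) = mex{1,2} = 0
g(11) = mex{1,2} = 0
g(12) = mex{0,2} = 1
g(13) = mex{0,2} = 1
The P-positions (g = 0) in 0..13 are 0, 1, 2, 9, 10, 11.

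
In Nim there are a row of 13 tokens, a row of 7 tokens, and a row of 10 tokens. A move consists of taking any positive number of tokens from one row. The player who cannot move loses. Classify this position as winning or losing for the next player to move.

Nim-sum: 13 XOR 7 XOR 10 = 0.
The nim-sum is 0, so this is a P-position: the player to move is in a losing position under optimal play.

Losing position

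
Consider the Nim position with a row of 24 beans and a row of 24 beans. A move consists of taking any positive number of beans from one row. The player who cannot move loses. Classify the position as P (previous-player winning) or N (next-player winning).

Bitwise XOR of the heap sizes:
  11000  (24)
  11000  (24)
  -----
  00000  (0)
The nim-sum is 0, so this is a P-position: the player to move is in a losing position under optimal play.

P-position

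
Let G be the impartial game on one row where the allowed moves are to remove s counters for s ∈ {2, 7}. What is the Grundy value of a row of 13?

0

Grundy values for subtraction set {2, 7}:
k:     0  1  2  3  4  5  6  7  8  9 10 11 12 13
g(k):  0  0  1  1  0  0  1  1  2  0  0  1  1  0
So g(13) = 0.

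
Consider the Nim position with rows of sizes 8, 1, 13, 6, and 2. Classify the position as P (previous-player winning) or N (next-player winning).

Nim-sum: 8 ⊕ 1 ⊕ 13 ⊕ 6 ⊕ 2 = 0.
The nim-sum is 0, so this is a P-position: the player to move is in a losing position under optimal play.

P-position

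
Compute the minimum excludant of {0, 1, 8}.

2

The values 0, 1 are all present; 2 is the first non-negative integer missing from the set.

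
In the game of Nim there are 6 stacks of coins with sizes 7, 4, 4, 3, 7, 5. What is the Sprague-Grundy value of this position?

6

Nim-sum: 7 ^ 4 ^ 4 ^ 3 ^ 7 ^ 5 = 6.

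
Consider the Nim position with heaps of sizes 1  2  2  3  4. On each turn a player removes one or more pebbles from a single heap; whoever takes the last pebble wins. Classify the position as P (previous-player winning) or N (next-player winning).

Nim-sum: 1 ^ 2 ^ 2 ^ 3 ^ 4 = 6.
The nim-sum is 6 ≠ 0, so this is an N-position: the player to move can win.

N-position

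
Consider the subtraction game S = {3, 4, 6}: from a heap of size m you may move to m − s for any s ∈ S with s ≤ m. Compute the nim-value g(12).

Compute g(0), g(1), … for moves {3, 4, 6}:
k:     0  1  2  3  4  5  6  7  8  9 10 11 12
g(k):  0  0  0  1  1  1  2  2  2  0  0  0  1
So g(12) = 1.

1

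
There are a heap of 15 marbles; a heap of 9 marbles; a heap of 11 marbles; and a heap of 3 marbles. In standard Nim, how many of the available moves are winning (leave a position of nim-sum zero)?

3

Bitwise XOR of the heap sizes:
  1111  (15)
  1001  (9)
  1011  (11)
  0011  (3)
  ----
  1110  (14)
The overall nim-sum is X = 14. A heap of size p has a winning move iff p XOR X < p (reduce it to p XOR X).
  15: 15 XOR 14 = 1 < 15 — winning move (to 1).
  9: 9 XOR 14 = 7 < 9 — winning move (to 7).
  11: 11 XOR 14 = 5 < 11 — winning move (to 5).
  3: 3 XOR 14 = 13 ≥ 3 — no move.
That gives 3 winning moves.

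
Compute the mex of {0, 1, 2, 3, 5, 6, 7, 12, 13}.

4

The values 0, 1, 2, 3 are all present; 4 is the first non-negative integer missing from the set.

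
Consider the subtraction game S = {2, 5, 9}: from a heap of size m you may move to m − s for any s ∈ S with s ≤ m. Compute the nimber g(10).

1

Compute g(0), g(1), … for moves {2, 5, 9}:
k:     0  1  2  3  4  5  6  7  8  9 10
g(k):  0  0  1  1  0  2  1  0  0  1  1
So g(10) = 1.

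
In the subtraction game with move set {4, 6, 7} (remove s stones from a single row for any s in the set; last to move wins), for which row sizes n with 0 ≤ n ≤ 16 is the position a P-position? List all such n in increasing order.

0, 1, 2, 3, 11, 12, 13, 14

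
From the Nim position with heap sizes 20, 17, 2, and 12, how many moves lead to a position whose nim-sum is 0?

Nim-sum: 20 ^ 17 ^ 2 ^ 12 = 11.
The overall nim-sum is X = 11. A heap of size p has a winning move iff p XOR X < p (reduce it to p XOR X).
  20: 20 XOR 11 = 31 ≥ 20 — no move.
  17: 17 XOR 11 = 26 ≥ 17 — no move.
  2: 2 XOR 11 = 9 ≥ 2 — no move.
  12: 12 XOR 11 = 7 < 12 — winning move (to 7).
That gives 1 winning move.

1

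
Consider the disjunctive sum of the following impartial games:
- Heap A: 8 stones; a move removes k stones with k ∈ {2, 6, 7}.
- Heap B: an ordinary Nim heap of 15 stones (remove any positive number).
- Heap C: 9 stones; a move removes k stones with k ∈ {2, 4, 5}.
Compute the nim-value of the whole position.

12

For heap A, compute g(0), g(1), … with moves {2, 6, 7}:
g(0) = mex{} = 0
g(1) = mex{} = 0
g(2) = mex{0} = 1
g(3) = mex{0} = 1
g(4) = mex{1} = 0
g(5) = mex{1} = 0
g(6) = mex{0} = 1
g(7) = mex{0} = 1
g(8) = mex{0,1} = 2
So g(8) = 2.
Heap B is a plain Nim heap of size 15, so its Grundy value is 15.
For heap C, compute g(0), g(1), … with moves {2, 4, 5}:
k:     0  1  2  3  4  5  6  7  8  9
g(k):  0  0  1  1  2  2  3  0  0  1
So g(9) = 1.
By the Sprague-Grundy theorem, the Grundy value of a sum of independent games is the XOR of the component values.
Combined value = 2 XOR 15 XOR 1 = 12.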